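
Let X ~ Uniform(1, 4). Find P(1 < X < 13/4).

P(1 < X < 13/4) = ∫_{1}^{13/4} f(x) dx
where f(x) = \frac{1}{3}
= \frac{3}{4}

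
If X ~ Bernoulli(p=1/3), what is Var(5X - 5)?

For X ~ Bernoulli(p=1/3):
Var(X) = \frac{2}{9}
Var(5X - 5) = (5)² × Var(X) = 25 × \frac{2}{9} = \frac{50}{9}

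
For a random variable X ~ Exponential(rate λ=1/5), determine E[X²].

Using the identity E[X²] = Var(X) + (E[X])²:
E[X] = 5
Var(X) = 25
E[X²] = 25 + (5)²
= 50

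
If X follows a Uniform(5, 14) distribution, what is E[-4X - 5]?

For X ~ Uniform(5, 14):
E[X] = \frac{19}{2}
E[-4X - 5] = -4 × E[X] - 5 = -43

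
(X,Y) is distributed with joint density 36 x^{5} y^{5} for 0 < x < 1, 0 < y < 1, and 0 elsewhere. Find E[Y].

E[Y] = ∫_0^1 ∫_0^1 y × f(x,y) dx dy
= \frac{6}{7}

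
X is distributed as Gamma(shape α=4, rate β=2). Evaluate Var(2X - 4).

For X ~ Gamma(shape α=4, rate β=2):
Var(X) = 1
Var(2X - 4) = (2)² × Var(X) = 4 × 1 = 4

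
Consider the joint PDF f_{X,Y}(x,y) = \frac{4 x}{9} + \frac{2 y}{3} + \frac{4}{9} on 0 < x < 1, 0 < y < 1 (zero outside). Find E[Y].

E[Y] = ∫_0^1 ∫_0^1 y × f(x,y) dx dy
= \frac{5}{9}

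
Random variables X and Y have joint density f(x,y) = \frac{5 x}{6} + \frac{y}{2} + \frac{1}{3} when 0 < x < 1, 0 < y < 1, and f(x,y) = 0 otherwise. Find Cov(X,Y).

E[XY] = ∫∫ xy × f(x,y) dx dy = \frac{11}{36}
E[X] = \frac{41}{72}
E[Y] = \frac{13}{24}
Cov(X,Y) = E[XY] - E[X]E[Y] = - \frac{5}{1728}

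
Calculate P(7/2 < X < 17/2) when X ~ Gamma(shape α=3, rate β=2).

P(7/2 < X < 17/2) = ∫_{7/2}^{17/2} f(x) dx
where f(x) = 4 x^{2} e^{- 2 x}
= \frac{65 \left(-5 + e^{10}\right)}{2 e^{17}}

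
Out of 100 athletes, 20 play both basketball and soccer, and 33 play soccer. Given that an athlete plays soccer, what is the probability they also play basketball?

P(A ∩ B) = 20/100 = 1/5
P(B) = 33/100
P(A|B) = P(A ∩ B) / P(B) = (1/5) / (33/100) = 20/33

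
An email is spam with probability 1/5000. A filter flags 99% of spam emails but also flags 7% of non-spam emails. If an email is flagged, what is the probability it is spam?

Let D = the rare event, + = positive/flagged.
P(D) = 1/5000
P(+|D) = 99/100
P(+|D') = 7/100
P(+) = P(+|D)P(D) + P(+|D')P(D')
     = \frac{99}{100} × \frac{1}{5000} + \frac{7}{100} × \frac{4999}{5000}
     = \frac{8773}{125000}
P(D|+) = P(+|D)P(D)/P(+) = \frac{99}{35092}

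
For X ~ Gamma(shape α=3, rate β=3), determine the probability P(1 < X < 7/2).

P(1 < X < 7/2) = ∫_{1}^{7/2} f(x) dx
where f(x) = \frac{27 x^{2} e^{- 3 x}}{2}
= - \frac{533}{8 e^{\frac{21}{2}}} + \frac{17}{2 e^{3}}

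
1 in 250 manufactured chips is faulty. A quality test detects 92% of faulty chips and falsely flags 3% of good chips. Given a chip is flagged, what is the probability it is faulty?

Let D = the rare event, + = positive/flagged.
P(D) = 1/250
P(+|D) = 92/100 = 23/25
P(+|D') = 3/100
P(+) = P(+|D)P(D) + P(+|D')P(D')
     = \frac{23}{25} × \frac{1}{250} + \frac{3}{100} × \frac{249}{250}
     = \frac{839}{25000}
P(D|+) = P(+|D)P(D)/P(+) = \frac{92}{839}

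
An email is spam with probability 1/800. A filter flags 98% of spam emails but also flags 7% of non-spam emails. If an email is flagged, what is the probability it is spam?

Let D = the rare event, + = positive/flagged.
P(D) = 1/800
P(+|D) = 98/100 = 49/50
P(+|D') = 7/100
P(+) = P(+|D)P(D) + P(+|D')P(D')
     = \frac{49}{50} × \frac{1}{800} + \frac{7}{100} × \frac{799}{800}
     = \frac{5691}{80000}
P(D|+) = P(+|D)P(D)/P(+) = \frac{14}{813}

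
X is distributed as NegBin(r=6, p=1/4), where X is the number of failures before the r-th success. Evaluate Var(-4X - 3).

For X ~ NegBin(r=6, p=1/4), where X is the number of failures before the r-th success:
Var(X) = 72
Var(-4X - 3) = (-4)² × Var(X) = 16 × 72 = 1152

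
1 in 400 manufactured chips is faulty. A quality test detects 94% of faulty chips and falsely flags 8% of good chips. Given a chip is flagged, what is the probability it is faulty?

Let D = the rare event, + = positive/flagged.
P(D) = 1/400
P(+|D) = 94/100 = 47/50
P(+|D') = 8/100 = 2/25
P(+) = P(+|D)P(D) + P(+|D')P(D')
     = \frac{47}{50} × \frac{1}{400} + \frac{2}{25} × \frac{399}{400}
     = \frac{1643}{20000}
P(D|+) = P(+|D)P(D)/P(+) = \frac{47}{1643}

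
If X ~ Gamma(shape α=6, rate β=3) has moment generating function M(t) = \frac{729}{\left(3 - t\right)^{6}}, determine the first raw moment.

To find E[X], compute M^(1)(0):
M^(1)(t) = \frac{4374}{\left(3 - t\right)^{7}}
M^(1)(0) = 2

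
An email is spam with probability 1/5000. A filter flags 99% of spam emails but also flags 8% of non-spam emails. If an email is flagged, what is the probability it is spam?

Let D = the rare event, + = positive/flagged.
P(D) = 1/5000
P(+|D) = 99/100
P(+|D') = 8/100 = 2/25
P(+) = P(+|D)P(D) + P(+|D')P(D')
     = \frac{99}{100} × \frac{1}{5000} + \frac{2}{25} × \frac{4999}{5000}
     = \frac{40091}{500000}
P(D|+) = P(+|D)P(D)/P(+) = \frac{99}{40091}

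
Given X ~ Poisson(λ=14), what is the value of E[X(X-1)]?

E[X(X-1)] = E[X² - X] = E[X²] - E[X]
E[X] = 14
E[X²] = Var(X) + (E[X])² = 14 + (14)² = 210
E[X(X-1)] = 210 - 14 = 196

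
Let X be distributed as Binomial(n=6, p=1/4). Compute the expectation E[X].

For X ~ Binomial(n=6, p=1/4), the expected value is:
E[X] = \frac{3}{2}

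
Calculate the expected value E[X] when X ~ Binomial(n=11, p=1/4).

For X ~ Binomial(n=11, p=1/4), the expected value is:
E[X] = \frac{11}{4}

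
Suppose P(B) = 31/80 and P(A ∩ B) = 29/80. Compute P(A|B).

P(A|B) = P(A ∩ B) / P(B)
= (29/80) / (31/80)
= 29/31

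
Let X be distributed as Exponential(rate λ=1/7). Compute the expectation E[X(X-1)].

E[X(X-1)] = E[X² - X] = E[X²] - E[X]
E[X] = 7
E[X²] = Var(X) + (E[X])² = 49 + (7)² = 98
E[X(X-1)] = 98 - 7 = 91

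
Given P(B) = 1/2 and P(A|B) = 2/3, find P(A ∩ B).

By definition, P(A|B) = P(A ∩ B) / P(B)
So P(A ∩ B) = P(A|B) × P(B)
= 2/3 × 1/2
= 1/3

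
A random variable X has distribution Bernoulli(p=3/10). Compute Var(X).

For X ~ Bernoulli(p=3/10):
Var(X) = \frac{21}{100}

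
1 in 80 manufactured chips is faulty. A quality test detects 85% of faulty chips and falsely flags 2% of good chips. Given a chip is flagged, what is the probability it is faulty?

Let D = the rare event, + = positive/flagged.
P(D) = 1/80
P(+|D) = 85/100 = 17/20
P(+|D') = 2/100 = 1/50
P(+) = P(+|D)P(D) + P(+|D')P(D')
     = \frac{17}{20} × \frac{1}{80} + \frac{1}{50} × \frac{79}{80}
     = \frac{243}{8000}
P(D|+) = P(+|D)P(D)/P(+) = \frac{85}{243}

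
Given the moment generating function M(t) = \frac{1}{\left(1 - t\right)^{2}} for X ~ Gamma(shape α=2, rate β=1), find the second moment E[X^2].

To find E[X^2], compute M^(2)(0):
M^(1)(t) = \frac{2}{\left(1 - t\right)^{3}}
M^(2)(t) = \frac{6}{\left(1 - t\right)^{4}}
M^(2)(0) = 6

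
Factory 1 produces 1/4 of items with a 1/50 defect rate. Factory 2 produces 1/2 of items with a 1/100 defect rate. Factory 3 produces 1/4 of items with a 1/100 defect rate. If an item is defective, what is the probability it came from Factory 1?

Using Bayes' theorem:
P(F1) = 1/4, P(D|F1) = 1/50
P(F2) = 1/2, P(D|F2) = 1/100
P(F3) = 1/4, P(D|F3) = 1/100
P(D) = P(D|F1)P(F1) + P(D|F2)P(F2) + P(D|F3)P(F3)
     = \frac{1}{80}
P(F1|D) = P(D|F1)P(F1) / P(D)
= \frac{2}{5}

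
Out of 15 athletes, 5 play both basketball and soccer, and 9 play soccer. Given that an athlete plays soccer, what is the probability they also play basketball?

P(A ∩ B) = 5/15 = 1/3
P(B) = 9/15 = 3/5
P(A|B) = P(A ∩ B) / P(B) = (1/3) / (3/5) = 5/9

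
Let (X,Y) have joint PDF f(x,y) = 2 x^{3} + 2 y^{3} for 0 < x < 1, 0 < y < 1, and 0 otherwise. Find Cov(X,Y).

E[XY] = ∫∫ xy × f(x,y) dx dy = \frac{2}{5}
E[X] = \frac{13}{20}
E[Y] = \frac{13}{20}
Cov(X,Y) = E[XY] - E[X]E[Y] = - \frac{9}{400}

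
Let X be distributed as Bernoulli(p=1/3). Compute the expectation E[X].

For X ~ Bernoulli(p=1/3), the expected value is:
E[X] = \frac{1}{3}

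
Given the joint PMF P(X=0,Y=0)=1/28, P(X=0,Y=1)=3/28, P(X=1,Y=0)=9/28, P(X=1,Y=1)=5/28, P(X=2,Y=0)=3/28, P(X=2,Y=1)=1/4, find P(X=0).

P(X=0) = P(X=0,Y=0) + P(X=0,Y=1)
= 1/28 + 3/28
= 1/7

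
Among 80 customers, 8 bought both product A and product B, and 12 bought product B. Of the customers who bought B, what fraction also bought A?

P(A ∩ B) = 8/80 = 1/10
P(B) = 12/80 = 3/20
P(A|B) = P(A ∩ B) / P(B) = (1/10) / (3/20) = 2/3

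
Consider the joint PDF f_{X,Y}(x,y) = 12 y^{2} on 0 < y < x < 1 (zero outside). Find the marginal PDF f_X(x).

f_X(x) = ∫_0^x 12 y^{2} dy = 4 x^{3}
for 0 < x < 1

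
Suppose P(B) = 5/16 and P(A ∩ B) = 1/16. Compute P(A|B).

P(A|B) = P(A ∩ B) / P(B)
= (1/16) / (5/16)
= 1/5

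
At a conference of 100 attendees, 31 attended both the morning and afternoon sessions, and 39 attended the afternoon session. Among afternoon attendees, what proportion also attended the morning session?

P(A ∩ B) = 31/100
P(B) = 39/100
P(A|B) = P(A ∩ B) / P(B) = (31/100) / (39/100) = 31/39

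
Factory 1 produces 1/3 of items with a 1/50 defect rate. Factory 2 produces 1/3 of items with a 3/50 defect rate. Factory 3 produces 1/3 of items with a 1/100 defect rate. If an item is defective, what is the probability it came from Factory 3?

Using Bayes' theorem:
P(F1) = 1/3, P(D|F1) = 1/50
P(F2) = 1/3, P(D|F2) = 3/50
P(F3) = 1/3, P(D|F3) = 1/100
P(D) = P(D|F1)P(F1) + P(D|F2)P(F2) + P(D|F3)P(F3)
     = \frac{3}{100}
P(F3|D) = P(D|F3)P(F3) / P(D)
= \frac{1}{9}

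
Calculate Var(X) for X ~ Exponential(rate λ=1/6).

For X ~ Exponential(rate λ=1/6):
Var(X) = 36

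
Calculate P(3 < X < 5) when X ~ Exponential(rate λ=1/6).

P(3 < X < 5) = ∫_{3}^{5} f(x) dx
where f(x) = \frac{e^{- \frac{x}{6}}}{6}
= - \frac{1}{e^{\frac{5}{6}}} + e^{- \frac{1}{2}}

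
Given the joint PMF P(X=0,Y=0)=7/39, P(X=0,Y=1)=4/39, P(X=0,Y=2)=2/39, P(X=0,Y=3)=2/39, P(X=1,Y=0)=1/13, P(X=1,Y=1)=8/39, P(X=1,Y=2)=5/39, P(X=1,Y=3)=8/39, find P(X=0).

P(X=0) = P(X=0,Y=0) + P(X=0,Y=1) + P(X=0,Y=2) + P(X=0,Y=3)
= 7/39 + 4/39 + 2/39 + 2/39
= 5/13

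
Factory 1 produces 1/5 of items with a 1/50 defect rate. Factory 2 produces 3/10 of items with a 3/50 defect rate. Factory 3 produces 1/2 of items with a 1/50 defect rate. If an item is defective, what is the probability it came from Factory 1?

Using Bayes' theorem:
P(F1) = 1/5, P(D|F1) = 1/50
P(F2) = 3/10, P(D|F2) = 3/50
P(F3) = 1/2, P(D|F3) = 1/50
P(D) = P(D|F1)P(F1) + P(D|F2)P(F2) + P(D|F3)P(F3)
     = \frac{4}{125}
P(F1|D) = P(D|F1)P(F1) / P(D)
= \frac{1}{8}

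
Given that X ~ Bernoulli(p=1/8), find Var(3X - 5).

For X ~ Bernoulli(p=1/8):
Var(X) = \frac{7}{64}
Var(3X - 5) = (3)² × Var(X) = 9 × \frac{7}{64} = \frac{63}{64}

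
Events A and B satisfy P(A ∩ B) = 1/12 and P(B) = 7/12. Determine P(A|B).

P(A|B) = P(A ∩ B) / P(B)
= (1/12) / (7/12)
= 1/7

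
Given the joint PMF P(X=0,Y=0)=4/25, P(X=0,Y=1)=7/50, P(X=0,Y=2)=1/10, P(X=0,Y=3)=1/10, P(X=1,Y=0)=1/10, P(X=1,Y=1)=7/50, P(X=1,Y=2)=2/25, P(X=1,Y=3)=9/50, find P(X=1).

P(X=1) = P(X=1,Y=0) + P(X=1,Y=1) + P(X=1,Y=2) + P(X=1,Y=3)
= 1/10 + 7/50 + 2/25 + 9/50
= 1/2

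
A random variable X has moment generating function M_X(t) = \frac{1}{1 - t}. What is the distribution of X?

The MGF M(t) = \frac{1}{1 - t} is the standard form for the Exponential distribution.
Comparing with the known MGF formula identifies: Exponential(rate λ=1)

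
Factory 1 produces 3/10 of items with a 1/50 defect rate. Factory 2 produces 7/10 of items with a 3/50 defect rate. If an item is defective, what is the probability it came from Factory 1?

Using Bayes' theorem:
P(F1) = 3/10, P(D|F1) = 1/50
P(F2) = 7/10, P(D|F2) = 3/50
P(D) = P(D|F1)P(F1) + P(D|F2)P(F2)
     = \frac{6}{125}
P(F1|D) = P(D|F1)P(F1) / P(D)
= \frac{1}{8}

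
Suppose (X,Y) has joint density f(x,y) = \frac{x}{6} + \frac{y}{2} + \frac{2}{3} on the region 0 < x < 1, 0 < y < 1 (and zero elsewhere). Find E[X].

E[X] = ∫_0^1 ∫_0^1 x × f(x,y) dy dx
= ∫_0^1 ∫_0^1 x × (\frac{x}{6} + \frac{y}{2} + \frac{2}{3}) dy dx
= \frac{37}{72}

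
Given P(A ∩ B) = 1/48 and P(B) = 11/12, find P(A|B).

P(A|B) = P(A ∩ B) / P(B)
= (1/48) / (11/12)
= 1/44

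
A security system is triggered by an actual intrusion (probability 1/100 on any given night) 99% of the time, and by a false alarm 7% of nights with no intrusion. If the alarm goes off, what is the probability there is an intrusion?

Let D = the rare event, + = positive/flagged.
P(D) = 1/100
P(+|D) = 99/100
P(+|D') = 7/100
P(+) = P(+|D)P(D) + P(+|D')P(D')
     = \frac{99}{100} × \frac{1}{100} + \frac{7}{100} × \frac{99}{100}
     = \frac{99}{1250}
P(D|+) = P(+|D)P(D)/P(+) = \frac{1}{8}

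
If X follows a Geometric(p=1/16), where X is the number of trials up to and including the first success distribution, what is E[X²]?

Using the identity E[X²] = Var(X) + (E[X])²:
E[X] = 16
Var(X) = 240
E[X²] = 240 + (16)²
= 496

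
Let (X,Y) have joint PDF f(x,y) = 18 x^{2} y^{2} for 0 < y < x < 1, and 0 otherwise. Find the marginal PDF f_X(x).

f_X(x) = ∫_0^x 18 x^{2} y^{2} dy = 6 x^{5}
for 0 < x < 1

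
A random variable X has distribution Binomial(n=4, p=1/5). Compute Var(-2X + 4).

For X ~ Binomial(n=4, p=1/5):
Var(X) = \frac{16}{25}
Var(-2X + 4) = (-2)² × Var(X) = 4 × \frac{16}{25} = \frac{64}{25}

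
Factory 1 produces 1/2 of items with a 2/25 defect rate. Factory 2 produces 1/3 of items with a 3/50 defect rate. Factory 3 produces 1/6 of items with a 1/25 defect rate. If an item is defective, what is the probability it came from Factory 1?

Using Bayes' theorem:
P(F1) = 1/2, P(D|F1) = 2/25
P(F2) = 1/3, P(D|F2) = 3/50
P(F3) = 1/6, P(D|F3) = 1/25
P(D) = P(D|F1)P(F1) + P(D|F2)P(F2) + P(D|F3)P(F3)
     = \frac{1}{15}
P(F1|D) = P(D|F1)P(F1) / P(D)
= \frac{3}{5}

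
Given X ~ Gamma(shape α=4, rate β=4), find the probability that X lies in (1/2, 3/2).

P(1/2 < X < 3/2) = ∫_{1/2}^{3/2} f(x) dx
where f(x) = \frac{128 x^{3} e^{- 4 x}}{3}
= \frac{-183 + 19 e^{4}}{3 e^{6}}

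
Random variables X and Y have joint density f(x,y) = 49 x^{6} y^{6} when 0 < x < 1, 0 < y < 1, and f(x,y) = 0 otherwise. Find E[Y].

E[Y] = ∫_0^1 ∫_0^1 y × f(x,y) dx dy
= \frac{7}{8}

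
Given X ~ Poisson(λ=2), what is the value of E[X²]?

Using the identity E[X²] = Var(X) + (E[X])²:
E[X] = 2
Var(X) = 2
E[X²] = 2 + (2)²
= 6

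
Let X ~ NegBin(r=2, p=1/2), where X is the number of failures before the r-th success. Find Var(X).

For X ~ NegBin(r=2, p=1/2), where X is the number of failures before the r-th success:
Var(X) = 4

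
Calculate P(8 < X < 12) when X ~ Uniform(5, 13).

P(8 < X < 12) = ∫_{8}^{12} f(x) dx
where f(x) = \frac{1}{8}
= \frac{1}{2}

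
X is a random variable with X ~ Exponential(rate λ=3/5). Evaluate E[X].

For X ~ Exponential(rate λ=3/5), the expected value is:
E[X] = \frac{5}{3}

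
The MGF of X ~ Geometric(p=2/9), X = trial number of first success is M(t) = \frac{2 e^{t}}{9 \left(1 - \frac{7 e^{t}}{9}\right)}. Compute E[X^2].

To find E[X^2], compute M^(2)(0):
M^(1)(t) = \frac{2 e^{t}}{9 \left(1 - \frac{7 e^{t}}{9}\right)} + \frac{14 e^{2 t}}{81 \left(1 - \frac{7 e^{t}}{9}\right)^{2}}
M^(2)(t) = \frac{2 e^{t}}{9 \left(1 - \frac{7 e^{t}}{9}\right)} + \frac{14 e^{2 t}}{27 \left(1 - \frac{7 e^{t}}{9}\right)^{2}} + \frac{196 e^{3 t}}{729 \left(1 - \frac{7 e^{t}}{9}\right)^{3}}
M^(2)(0) = 36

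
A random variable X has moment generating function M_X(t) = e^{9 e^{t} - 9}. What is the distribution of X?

The MGF M(t) = e^{9 e^{t} - 9} is the standard form for the Poisson distribution.
Comparing with the known MGF formula identifies: Poisson(λ=9)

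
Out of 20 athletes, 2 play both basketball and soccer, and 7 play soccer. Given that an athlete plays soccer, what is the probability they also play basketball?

P(A ∩ B) = 2/20 = 1/10
P(B) = 7/20
P(A|B) = P(A ∩ B) / P(B) = (1/10) / (7/20) = 2/7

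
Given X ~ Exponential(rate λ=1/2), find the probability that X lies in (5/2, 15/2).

P(5/2 < X < 15/2) = ∫_{5/2}^{15/2} f(x) dx
where f(x) = \frac{e^{- \frac{x}{2}}}{2}
= - \frac{1 - e^{\frac{5}{2}}}{e^{\frac{15}{4}}}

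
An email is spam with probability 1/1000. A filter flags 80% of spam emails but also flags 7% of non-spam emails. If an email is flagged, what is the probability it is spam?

Let D = the rare event, + = positive/flagged.
P(D) = 1/1000
P(+|D) = 80/100 = 4/5
P(+|D') = 7/100
P(+) = P(+|D)P(D) + P(+|D')P(D')
     = \frac{4}{5} × \frac{1}{1000} + \frac{7}{100} × \frac{999}{1000}
     = \frac{7073}{100000}
P(D|+) = P(+|D)P(D)/P(+) = \frac{80}{7073}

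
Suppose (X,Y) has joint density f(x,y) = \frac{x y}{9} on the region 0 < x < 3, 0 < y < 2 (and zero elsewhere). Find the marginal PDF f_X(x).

f_X(x) = ∫_0^2 f(x,y) dy
= ∫_0^2 \frac{x y}{9} dy
= \frac{2 x}{9} for 0 < x < 3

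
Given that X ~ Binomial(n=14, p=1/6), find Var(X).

For X ~ Binomial(n=14, p=1/6):
Var(X) = \frac{35}{18}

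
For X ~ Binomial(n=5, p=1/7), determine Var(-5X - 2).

For X ~ Binomial(n=5, p=1/7):
Var(X) = \frac{30}{49}
Var(-5X - 2) = (-5)² × Var(X) = 25 × \frac{30}{49} = \frac{750}{49}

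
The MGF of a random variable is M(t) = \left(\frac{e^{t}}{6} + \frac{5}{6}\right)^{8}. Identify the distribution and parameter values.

The MGF M(t) = \left(\frac{e^{t}}{6} + \frac{5}{6}\right)^{8} is the standard form for the Binomial distribution.
Comparing with the known MGF formula identifies: Binomial(n=8, p=1/6)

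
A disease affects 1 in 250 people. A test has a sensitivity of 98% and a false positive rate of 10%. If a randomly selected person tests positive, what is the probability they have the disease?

Let D = the rare event, + = positive/flagged.
P(D) = 1/250
P(+|D) = 98/100 = 49/50
P(+|D') = 10/100 = 1/10
P(+) = P(+|D)P(D) + P(+|D')P(D')
     = \frac{49}{50} × \frac{1}{250} + \frac{1}{10} × \frac{249}{250}
     = \frac{647}{6250}
P(D|+) = P(+|D)P(D)/P(+) = \frac{49}{1294}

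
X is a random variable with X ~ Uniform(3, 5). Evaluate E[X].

For X ~ Uniform(3, 5), the expected value is:
E[X] = 4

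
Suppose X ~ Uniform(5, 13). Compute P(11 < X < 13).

P(11 < X < 13) = ∫_{11}^{13} f(x) dx
where f(x) = \frac{1}{8}
= \frac{1}{4}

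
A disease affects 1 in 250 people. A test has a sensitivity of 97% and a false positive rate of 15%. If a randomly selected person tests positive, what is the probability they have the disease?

Let D = the rare event, + = positive/flagged.
P(D) = 1/250
P(+|D) = 97/100
P(+|D') = 15/100 = 3/20
P(+) = P(+|D)P(D) + P(+|D')P(D')
     = \frac{97}{100} × \frac{1}{250} + \frac{3}{20} × \frac{249}{250}
     = \frac{479}{3125}
P(D|+) = P(+|D)P(D)/P(+) = \frac{97}{3832}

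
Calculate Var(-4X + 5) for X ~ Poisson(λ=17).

For X ~ Poisson(λ=17):
Var(X) = 17
Var(-4X + 5) = (-4)² × Var(X) = 16 × 17 = 272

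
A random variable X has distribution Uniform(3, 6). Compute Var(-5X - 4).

For X ~ Uniform(3, 6):
Var(X) = \frac{3}{4}
Var(-5X - 4) = (-5)² × Var(X) = 25 × \frac{3}{4} = \frac{75}{4}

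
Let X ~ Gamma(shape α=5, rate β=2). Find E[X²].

Using the identity E[X²] = Var(X) + (E[X])²:
E[X] = \frac{5}{2}
Var(X) = \frac{5}{4}
E[X²] = \frac{5}{4} + (\frac{5}{2})²
= \frac{15}{2}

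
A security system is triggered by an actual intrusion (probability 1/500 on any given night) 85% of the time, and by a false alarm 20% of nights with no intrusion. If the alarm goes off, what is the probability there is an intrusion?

Let D = the rare event, + = positive/flagged.
P(D) = 1/500
P(+|D) = 85/100 = 17/20
P(+|D') = 20/100 = 1/5
P(+) = P(+|D)P(D) + P(+|D')P(D')
     = \frac{17}{20} × \frac{1}{500} + \frac{1}{5} × \frac{499}{500}
     = \frac{2013}{10000}
P(D|+) = P(+|D)P(D)/P(+) = \frac{17}{2013}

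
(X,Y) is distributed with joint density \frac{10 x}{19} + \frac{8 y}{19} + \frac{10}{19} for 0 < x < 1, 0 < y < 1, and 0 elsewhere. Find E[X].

E[X] = ∫_0^1 ∫_0^1 x × f(x,y) dy dx
= ∫_0^1 ∫_0^1 x × (\frac{10 x}{19} + \frac{8 y}{19} + \frac{10}{19}) dy dx
= \frac{31}{57}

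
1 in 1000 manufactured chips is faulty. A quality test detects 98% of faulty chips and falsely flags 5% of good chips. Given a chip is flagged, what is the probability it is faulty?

Let D = the rare event, + = positive/flagged.
P(D) = 1/1000
P(+|D) = 98/100 = 49/50
P(+|D') = 5/100 = 1/20
P(+) = P(+|D)P(D) + P(+|D')P(D')
     = \frac{49}{50} × \frac{1}{1000} + \frac{1}{20} × \frac{999}{1000}
     = \frac{5093}{100000}
P(D|+) = P(+|D)P(D)/P(+) = \frac{98}{5093}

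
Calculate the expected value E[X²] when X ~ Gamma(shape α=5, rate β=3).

Using the identity E[X²] = Var(X) + (E[X])²:
E[X] = \frac{5}{3}
Var(X) = \frac{5}{9}
E[X²] = \frac{5}{9} + (\frac{5}{3})²
= \frac{10}{3}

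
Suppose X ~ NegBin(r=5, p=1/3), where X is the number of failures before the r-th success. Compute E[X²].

Using the identity E[X²] = Var(X) + (E[X])²:
E[X] = 10
Var(X) = 30
E[X²] = 30 + (10)²
= 130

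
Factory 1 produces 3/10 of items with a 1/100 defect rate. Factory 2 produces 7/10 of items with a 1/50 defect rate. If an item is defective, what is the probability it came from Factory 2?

Using Bayes' theorem:
P(F1) = 3/10, P(D|F1) = 1/100
P(F2) = 7/10, P(D|F2) = 1/50
P(D) = P(D|F1)P(F1) + P(D|F2)P(F2)
     = \frac{17}{1000}
P(F2|D) = P(D|F2)P(F2) / P(D)
= \frac{14}{17}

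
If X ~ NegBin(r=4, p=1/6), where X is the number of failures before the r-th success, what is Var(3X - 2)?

For X ~ NegBin(r=4, p=1/6), where X is the number of failures before the r-th success:
Var(X) = 120
Var(3X - 2) = (3)² × Var(X) = 9 × 120 = 1080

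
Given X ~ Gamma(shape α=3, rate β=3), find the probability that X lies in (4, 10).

P(4 < X < 10) = ∫_{4}^{10} f(x) dx
where f(x) = \frac{27 x^{2} e^{- 3 x}}{2}
= \frac{-481 + 85 e^{18}}{e^{30}}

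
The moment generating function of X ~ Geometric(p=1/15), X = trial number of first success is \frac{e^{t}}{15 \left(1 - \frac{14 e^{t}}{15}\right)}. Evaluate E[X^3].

To find E[X^3], compute M^(3)(0):
M^(1)(t) = \frac{e^{t}}{15 \left(1 - \frac{14 e^{t}}{15}\right)} + \frac{14 e^{2 t}}{225 \left(1 - \frac{14 e^{t}}{15}\right)^{2}}
M^(2)(t) = \frac{e^{t}}{15 \left(1 - \frac{14 e^{t}}{15}\right)} + \frac{14 e^{2 t}}{75 \left(1 - \frac{14 e^{t}}{15}\right)^{2}} + \frac{392 e^{3 t}}{3375 \left(1 - \frac{14 e^{t}}{15}\right)^{3}}
M^(3)(t) = \frac{e^{t}}{15 \left(1 - \frac{14 e^{t}}{15}\right)} + \frac{98 e^{2 t}}{225 \left(1 - \frac{14 e^{t}}{15}\right)^{2}} + \frac{784 e^{3 t}}{1125 \left(1 - \frac{14 e^{t}}{15}\right)^{3}} + \frac{5488 e^{4 t}}{16875 \left(1 - \frac{14 e^{t}}{15}\right)^{4}}
M^(3)(0) = 18915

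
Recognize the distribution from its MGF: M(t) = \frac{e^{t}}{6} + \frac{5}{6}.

The MGF M(t) = \frac{e^{t}}{6} + \frac{5}{6} is the standard form for the Bernoulli distribution.
Comparing with the known MGF formula identifies: Bernoulli(p=1/6)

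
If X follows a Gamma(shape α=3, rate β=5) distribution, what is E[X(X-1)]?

E[X(X-1)] = E[X² - X] = E[X²] - E[X]
E[X] = \frac{3}{5}
E[X²] = Var(X) + (E[X])² = \frac{3}{25} + (\frac{3}{5})² = \frac{12}{25}
E[X(X-1)] = \frac{12}{25} - \frac{3}{5} = - \frac{3}{25}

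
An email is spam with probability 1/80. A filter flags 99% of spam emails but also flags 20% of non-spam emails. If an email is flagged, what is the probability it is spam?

Let D = the rare event, + = positive/flagged.
P(D) = 1/80
P(+|D) = 99/100
P(+|D') = 20/100 = 1/5
P(+) = P(+|D)P(D) + P(+|D')P(D')
     = \frac{99}{100} × \frac{1}{80} + \frac{1}{5} × \frac{79}{80}
     = \frac{1679}{8000}
P(D|+) = P(+|D)P(D)/P(+) = \frac{99}{1679}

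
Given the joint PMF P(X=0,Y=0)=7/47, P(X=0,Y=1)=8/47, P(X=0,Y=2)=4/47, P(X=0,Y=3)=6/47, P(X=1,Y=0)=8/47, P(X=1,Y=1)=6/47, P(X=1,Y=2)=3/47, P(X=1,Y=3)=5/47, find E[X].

First find marginal of X:
P(X=0) = 25/47
P(X=1) = 22/47
E[X] = 0 × 25/47 + 1 × 22/47 = 22/47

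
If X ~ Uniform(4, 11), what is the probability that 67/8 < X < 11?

P(67/8 < X < 11) = ∫_{67/8}^{11} f(x) dx
where f(x) = \frac{1}{7}
= \frac{3}{8}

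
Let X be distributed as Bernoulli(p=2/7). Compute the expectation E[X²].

Using the identity E[X²] = Var(X) + (E[X])²:
E[X] = \frac{2}{7}
Var(X) = \frac{10}{49}
E[X²] = \frac{10}{49} + (\frac{2}{7})²
= \frac{2}{7}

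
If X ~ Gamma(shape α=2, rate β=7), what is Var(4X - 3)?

For X ~ Gamma(shape α=2, rate β=7):
Var(X) = \frac{2}{49}
Var(4X - 3) = (4)² × Var(X) = 16 × \frac{2}{49} = \frac{32}{49}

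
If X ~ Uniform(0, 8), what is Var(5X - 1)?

For X ~ Uniform(0, 8):
Var(X) = \frac{16}{3}
Var(5X - 1) = (5)² × Var(X) = 25 × \frac{16}{3} = \frac{400}{3}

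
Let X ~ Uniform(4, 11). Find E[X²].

Using the identity E[X²] = Var(X) + (E[X])²:
E[X] = \frac{15}{2}
Var(X) = \frac{49}{12}
E[X²] = \frac{49}{12} + (\frac{15}{2})²
= \frac{181}{3}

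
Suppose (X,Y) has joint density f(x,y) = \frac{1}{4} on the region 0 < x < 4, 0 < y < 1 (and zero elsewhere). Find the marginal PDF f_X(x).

f_X(x) = ∫_0^1 f(x,y) dy
= ∫_0^1 \frac{1}{4} dy
= \frac{1}{4} for 0 < x < 4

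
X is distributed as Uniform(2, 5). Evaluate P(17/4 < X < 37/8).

P(17/4 < X < 37/8) = ∫_{17/4}^{37/8} f(x) dx
where f(x) = \frac{1}{3}
= \frac{1}{8}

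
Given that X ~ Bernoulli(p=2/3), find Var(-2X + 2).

For X ~ Bernoulli(p=2/3):
Var(X) = \frac{2}{9}
Var(-2X + 2) = (-2)² × Var(X) = 4 × \frac{2}{9} = \frac{8}{9}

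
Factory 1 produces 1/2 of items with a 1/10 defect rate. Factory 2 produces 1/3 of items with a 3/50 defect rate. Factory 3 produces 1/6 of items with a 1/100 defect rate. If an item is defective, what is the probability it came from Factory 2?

Using Bayes' theorem:
P(F1) = 1/2, P(D|F1) = 1/10
P(F2) = 1/3, P(D|F2) = 3/50
P(F3) = 1/6, P(D|F3) = 1/100
P(D) = P(D|F1)P(F1) + P(D|F2)P(F2) + P(D|F3)P(F3)
     = \frac{43}{600}
P(F2|D) = P(D|F2)P(F2) / P(D)
= \frac{12}{43}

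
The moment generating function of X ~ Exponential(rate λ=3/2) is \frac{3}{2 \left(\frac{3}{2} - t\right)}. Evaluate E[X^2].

To find E[X^2], compute M^(2)(0):
M^(1)(t) = \frac{3}{2 \left(\frac{3}{2} - t\right)^{2}}
M^(2)(t) = \frac{3}{\left(\frac{3}{2} - t\right)^{3}}
M^(2)(0) = \frac{8}{9}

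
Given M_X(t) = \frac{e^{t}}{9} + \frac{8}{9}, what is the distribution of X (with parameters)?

The MGF M(t) = \frac{e^{t}}{9} + \frac{8}{9} is the standard form for the Bernoulli distribution.
Comparing with the known MGF formula identifies: Bernoulli(p=1/9)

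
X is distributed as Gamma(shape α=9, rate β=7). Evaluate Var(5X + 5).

For X ~ Gamma(shape α=9, rate β=7):
Var(X) = \frac{9}{49}
Var(5X + 5) = (5)² × Var(X) = 25 × \frac{9}{49} = \frac{225}{49}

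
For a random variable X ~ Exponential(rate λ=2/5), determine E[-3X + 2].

For X ~ Exponential(rate λ=2/5):
E[X] = \frac{5}{2}
E[-3X + 2] = -3 × E[X] + 2 = - \frac{11}{2}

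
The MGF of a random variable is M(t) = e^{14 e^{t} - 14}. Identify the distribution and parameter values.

The MGF M(t) = e^{14 e^{t} - 14} is the standard form for the Poisson distribution.
Comparing with the known MGF formula identifies: Poisson(λ=14)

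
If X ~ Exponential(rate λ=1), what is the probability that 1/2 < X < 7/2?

P(1/2 < X < 7/2) = ∫_{1/2}^{7/2} f(x) dx
where f(x) = e^{- x}
= - \frac{1 - e^{3}}{e^{\frac{7}{2}}}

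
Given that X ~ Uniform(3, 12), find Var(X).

For X ~ Uniform(3, 12):
Var(X) = \frac{27}{4}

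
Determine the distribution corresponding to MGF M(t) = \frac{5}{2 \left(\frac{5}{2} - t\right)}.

The MGF M(t) = \frac{5}{2 \left(\frac{5}{2} - t\right)} is the standard form for the Exponential distribution.
Comparing with the known MGF formula identifies: Exponential(rate λ=5/2)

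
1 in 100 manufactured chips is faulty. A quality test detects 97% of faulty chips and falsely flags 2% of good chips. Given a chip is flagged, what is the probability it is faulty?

Let D = the rare event, + = positive/flagged.
P(D) = 1/100
P(+|D) = 97/100
P(+|D') = 2/100 = 1/50
P(+) = P(+|D)P(D) + P(+|D')P(D')
     = \frac{97}{100} × \frac{1}{100} + \frac{1}{50} × \frac{99}{100}
     = \frac{59}{2000}
P(D|+) = P(+|D)P(D)/P(+) = \frac{97}{295}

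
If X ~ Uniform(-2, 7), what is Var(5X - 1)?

For X ~ Uniform(-2, 7):
Var(X) = \frac{27}{4}
Var(5X - 1) = (5)² × Var(X) = 25 × \frac{27}{4} = \frac{675}{4}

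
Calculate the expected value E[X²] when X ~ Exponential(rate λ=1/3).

Using the identity E[X²] = Var(X) + (E[X])²:
E[X] = 3
Var(X) = 9
E[X²] = 9 + (3)²
= 18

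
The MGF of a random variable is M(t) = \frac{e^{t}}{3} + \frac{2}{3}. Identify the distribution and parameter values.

The MGF M(t) = \frac{e^{t}}{3} + \frac{2}{3} is the standard form for the Bernoulli distribution.
Comparing with the known MGF formula identifies: Bernoulli(p=1/3)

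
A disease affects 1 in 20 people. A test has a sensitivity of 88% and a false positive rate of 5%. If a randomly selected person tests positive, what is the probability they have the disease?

Let D = the rare event, + = positive/flagged.
P(D) = 1/20
P(+|D) = 88/100 = 22/25
P(+|D') = 5/100 = 1/20
P(+) = P(+|D)P(D) + P(+|D')P(D')
     = \frac{22}{25} × \frac{1}{20} + \frac{1}{20} × \frac{19}{20}
     = \frac{183}{2000}
P(D|+) = P(+|D)P(D)/P(+) = \frac{88}{183}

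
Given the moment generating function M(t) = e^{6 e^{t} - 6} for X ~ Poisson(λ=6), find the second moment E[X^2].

To find E[X^2], compute M^(2)(0):
M^(1)(t) = 6 e^{t} e^{6 e^{t} - 6}
M^(2)(t) = 36 e^{2 t} e^{6 e^{t} - 6} + 6 e^{t} e^{6 e^{t} - 6}
M^(2)(0) = 42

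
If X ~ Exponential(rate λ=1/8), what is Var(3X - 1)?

For X ~ Exponential(rate λ=1/8):
Var(X) = 64
Var(3X - 1) = (3)² × Var(X) = 9 × 64 = 576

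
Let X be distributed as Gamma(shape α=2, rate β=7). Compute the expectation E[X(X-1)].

E[X(X-1)] = E[X² - X] = E[X²] - E[X]
E[X] = \frac{2}{7}
E[X²] = Var(X) + (E[X])² = \frac{2}{49} + (\frac{2}{7})² = \frac{6}{49}
E[X(X-1)] = \frac{6}{49} - \frac{2}{7} = - \frac{8}{49}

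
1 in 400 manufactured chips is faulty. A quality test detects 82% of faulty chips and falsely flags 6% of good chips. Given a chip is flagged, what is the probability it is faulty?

Let D = the rare event, + = positive/flagged.
P(D) = 1/400
P(+|D) = 82/100 = 41/50
P(+|D') = 6/100 = 3/50
P(+) = P(+|D)P(D) + P(+|D')P(D')
     = \frac{41}{50} × \frac{1}{400} + \frac{3}{50} × \frac{399}{400}
     = \frac{619}{10000}
P(D|+) = P(+|D)P(D)/P(+) = \frac{41}{1238}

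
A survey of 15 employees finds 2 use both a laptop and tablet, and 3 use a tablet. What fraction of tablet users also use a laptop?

P(A ∩ B) = 2/15
P(B) = 3/15 = 1/5
P(A|B) = P(A ∩ B) / P(B) = (2/15) / (1/5) = 2/3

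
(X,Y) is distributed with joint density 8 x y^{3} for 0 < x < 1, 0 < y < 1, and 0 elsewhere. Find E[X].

E[X] = ∫_0^1 ∫_0^1 x × f(x,y) dy dx
= ∫_0^1 ∫_0^1 x × (8 x y^{3}) dy dx
= \frac{2}{3}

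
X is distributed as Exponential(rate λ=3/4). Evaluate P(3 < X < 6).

P(3 < X < 6) = ∫_{3}^{6} f(x) dx
where f(x) = \frac{3 e^{- \frac{3 x}{4}}}{4}
= - \frac{1}{e^{\frac{9}{2}}} + e^{- \frac{9}{4}}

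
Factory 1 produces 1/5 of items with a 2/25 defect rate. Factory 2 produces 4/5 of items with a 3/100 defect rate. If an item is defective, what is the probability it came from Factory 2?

Using Bayes' theorem:
P(F1) = 1/5, P(D|F1) = 2/25
P(F2) = 4/5, P(D|F2) = 3/100
P(D) = P(D|F1)P(F1) + P(D|F2)P(F2)
     = \frac{1}{25}
P(F2|D) = P(D|F2)P(F2) / P(D)
= \frac{3}{5}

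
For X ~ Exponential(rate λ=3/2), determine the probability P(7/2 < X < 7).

P(7/2 < X < 7) = ∫_{7/2}^{7} f(x) dx
where f(x) = \frac{3 e^{- \frac{3 x}{2}}}{2}
= - \frac{1}{e^{\frac{21}{2}}} + e^{- \frac{21}{4}}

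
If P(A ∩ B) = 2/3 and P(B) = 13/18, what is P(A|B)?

P(A|B) = P(A ∩ B) / P(B)
= (2/3) / (13/18)
= 12/13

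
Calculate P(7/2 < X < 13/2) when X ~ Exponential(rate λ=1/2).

P(7/2 < X < 13/2) = ∫_{7/2}^{13/2} f(x) dx
where f(x) = \frac{e^{- \frac{x}{2}}}{2}
= - \frac{1 - e^{\frac{3}{2}}}{e^{\frac{13}{4}}}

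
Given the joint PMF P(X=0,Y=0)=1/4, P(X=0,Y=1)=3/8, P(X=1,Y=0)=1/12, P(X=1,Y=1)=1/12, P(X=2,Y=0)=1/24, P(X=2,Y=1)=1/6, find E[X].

First find marginal of X:
P(X=0) = 5/8
P(X=1) = 1/6
P(X=2) = 5/24
E[X] = 0 × 5/8 + 1 × 1/6 + 2 × 5/24 = 7/12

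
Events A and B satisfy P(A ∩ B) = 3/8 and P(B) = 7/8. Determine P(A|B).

P(A|B) = P(A ∩ B) / P(B)
= (3/8) / (7/8)
= 3/7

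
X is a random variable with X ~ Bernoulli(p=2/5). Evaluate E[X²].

Using the identity E[X²] = Var(X) + (E[X])²:
E[X] = \frac{2}{5}
Var(X) = \frac{6}{25}
E[X²] = \frac{6}{25} + (\frac{2}{5})²
= \frac{2}{5}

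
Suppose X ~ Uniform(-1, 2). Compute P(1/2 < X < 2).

P(1/2 < X < 2) = ∫_{1/2}^{2} f(x) dx
where f(x) = \frac{1}{3}
= \frac{1}{2}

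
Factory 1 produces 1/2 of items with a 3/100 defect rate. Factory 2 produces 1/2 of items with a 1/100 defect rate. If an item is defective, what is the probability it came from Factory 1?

Using Bayes' theorem:
P(F1) = 1/2, P(D|F1) = 3/100
P(F2) = 1/2, P(D|F2) = 1/100
P(D) = P(D|F1)P(F1) + P(D|F2)P(F2)
     = \frac{1}{50}
P(F1|D) = P(D|F1)P(F1) / P(D)
= \frac{3}{4}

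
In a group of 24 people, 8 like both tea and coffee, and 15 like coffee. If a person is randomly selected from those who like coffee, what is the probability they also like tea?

P(A ∩ B) = 8/24 = 1/3
P(B) = 15/24 = 5/8
P(A|B) = P(A ∩ B) / P(B) = (1/3) / (5/8) = 8/15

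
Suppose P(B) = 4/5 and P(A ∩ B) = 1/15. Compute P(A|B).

P(A|B) = P(A ∩ B) / P(B)
= (1/15) / (4/5)
= 1/12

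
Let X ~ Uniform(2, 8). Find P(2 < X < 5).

P(2 < X < 5) = ∫_{2}^{5} f(x) dx
where f(x) = \frac{1}{6}
= \frac{1}{2}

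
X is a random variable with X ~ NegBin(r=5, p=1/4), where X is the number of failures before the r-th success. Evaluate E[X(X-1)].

E[X(X-1)] = E[X² - X] = E[X²] - E[X]
E[X] = 15
E[X²] = Var(X) + (E[X])² = 60 + (15)² = 285
E[X(X-1)] = 285 - 15 = 270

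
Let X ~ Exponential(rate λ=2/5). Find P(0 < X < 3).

P(0 < X < 3) = ∫_{0}^{3} f(x) dx
where f(x) = \frac{2 e^{- \frac{2 x}{5}}}{5}
= 1 - e^{- \frac{6}{5}}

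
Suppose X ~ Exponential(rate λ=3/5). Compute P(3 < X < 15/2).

P(3 < X < 15/2) = ∫_{3}^{15/2} f(x) dx
where f(x) = \frac{3 e^{- \frac{3 x}{5}}}{5}
= - \frac{1}{e^{\frac{9}{2}}} + e^{- \frac{9}{5}}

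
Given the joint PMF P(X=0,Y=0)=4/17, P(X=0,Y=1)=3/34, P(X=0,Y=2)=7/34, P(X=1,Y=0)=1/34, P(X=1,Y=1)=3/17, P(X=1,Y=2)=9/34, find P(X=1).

P(X=1) = P(X=1,Y=0) + P(X=1,Y=1) + P(X=1,Y=2)
= 1/34 + 3/17 + 9/34
= 8/17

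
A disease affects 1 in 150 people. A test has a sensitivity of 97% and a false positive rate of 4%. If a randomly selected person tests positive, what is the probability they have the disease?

Let D = the rare event, + = positive/flagged.
P(D) = 1/150
P(+|D) = 97/100
P(+|D') = 4/100 = 1/25
P(+) = P(+|D)P(D) + P(+|D')P(D')
     = \frac{97}{100} × \frac{1}{150} + \frac{1}{25} × \frac{149}{150}
     = \frac{231}{5000}
P(D|+) = P(+|D)P(D)/P(+) = \frac{97}{693}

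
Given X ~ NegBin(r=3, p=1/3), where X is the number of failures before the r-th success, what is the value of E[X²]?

Using the identity E[X²] = Var(X) + (E[X])²:
E[X] = 6
Var(X) = 18
E[X²] = 18 + (6)²
= 54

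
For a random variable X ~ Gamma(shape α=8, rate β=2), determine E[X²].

Using the identity E[X²] = Var(X) + (E[X])²:
E[X] = 4
Var(X) = 2
E[X²] = 2 + (4)²
= 18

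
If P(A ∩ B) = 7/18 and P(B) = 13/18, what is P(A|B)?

P(A|B) = P(A ∩ B) / P(B)
= (7/18) / (13/18)
= 7/13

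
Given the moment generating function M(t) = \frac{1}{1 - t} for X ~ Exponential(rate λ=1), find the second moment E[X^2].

To find E[X^2], compute M^(2)(0):
M^(1)(t) = \frac{1}{\left(1 - t\right)^{2}}
M^(2)(t) = \frac{2}{\left(1 - t\right)^{3}}
M^(2)(0) = 2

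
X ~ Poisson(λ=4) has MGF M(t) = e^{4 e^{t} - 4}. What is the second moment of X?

To find E[X^2], compute M^(2)(0):
M^(1)(t) = 4 e^{t} e^{4 e^{t} - 4}
M^(2)(t) = 16 e^{2 t} e^{4 e^{t} - 4} + 4 e^{t} e^{4 e^{t} - 4}
M^(2)(0) = 20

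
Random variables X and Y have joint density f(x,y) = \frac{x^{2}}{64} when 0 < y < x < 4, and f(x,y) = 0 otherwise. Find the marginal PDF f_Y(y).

f_Y(y) = ∫_y^4 \frac{x^{2}}{64} dx = \frac{1}{3} - \frac{y^{3}}{192}
for 0 < y < 4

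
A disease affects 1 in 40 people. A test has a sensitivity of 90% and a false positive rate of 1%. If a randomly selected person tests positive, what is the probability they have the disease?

Let D = the rare event, + = positive/flagged.
P(D) = 1/40
P(+|D) = 90/100 = 9/10
P(+|D') = 1/100
P(+) = P(+|D)P(D) + P(+|D')P(D')
     = \frac{9}{10} × \frac{1}{40} + \frac{1}{100} × \frac{39}{40}
     = \frac{129}{4000}
P(D|+) = P(+|D)P(D)/P(+) = \frac{30}{43}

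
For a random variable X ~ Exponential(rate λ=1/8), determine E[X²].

Using the identity E[X²] = Var(X) + (E[X])²:
E[X] = 8
Var(X) = 64
E[X²] = 64 + (8)²
= 128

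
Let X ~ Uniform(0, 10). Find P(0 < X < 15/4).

P(0 < X < 15/4) = ∫_{0}^{15/4} f(x) dx
where f(x) = \frac{1}{10}
= \frac{3}{8}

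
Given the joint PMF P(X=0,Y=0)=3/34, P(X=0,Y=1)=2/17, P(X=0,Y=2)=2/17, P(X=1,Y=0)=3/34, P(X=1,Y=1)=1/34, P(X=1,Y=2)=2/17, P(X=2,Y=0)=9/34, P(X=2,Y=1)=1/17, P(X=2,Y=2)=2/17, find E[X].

First find marginal of X:
P(X=0) = 11/34
P(X=1) = 4/17
P(X=2) = 15/34
E[X] = 0 × 11/34 + 1 × 4/17 + 2 × 15/34 = 19/17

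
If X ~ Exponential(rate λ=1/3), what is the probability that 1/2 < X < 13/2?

P(1/2 < X < 13/2) = ∫_{1/2}^{13/2} f(x) dx
where f(x) = \frac{e^{- \frac{x}{3}}}{3}
= - \frac{1 - e^{2}}{e^{\frac{13}{6}}}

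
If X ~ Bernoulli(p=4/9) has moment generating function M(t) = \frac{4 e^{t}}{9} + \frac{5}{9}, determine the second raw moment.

To find E[X^2], compute M^(2)(0):
M^(1)(t) = \frac{4 e^{t}}{9}
M^(2)(t) = \frac{4 e^{t}}{9}
M^(2)(0) = \frac{4}{9}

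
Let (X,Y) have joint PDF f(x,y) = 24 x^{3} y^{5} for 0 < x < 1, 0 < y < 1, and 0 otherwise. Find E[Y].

E[Y] = ∫_0^1 ∫_0^1 y × f(x,y) dx dy
= \frac{6}{7}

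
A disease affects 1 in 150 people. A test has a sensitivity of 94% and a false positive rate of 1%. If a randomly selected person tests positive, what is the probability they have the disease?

Let D = the rare event, + = positive/flagged.
P(D) = 1/150
P(+|D) = 94/100 = 47/50
P(+|D') = 1/100
P(+) = P(+|D)P(D) + P(+|D')P(D')
     = \frac{47}{50} × \frac{1}{150} + \frac{1}{100} × \frac{149}{150}
     = \frac{81}{5000}
P(D|+) = P(+|D)P(D)/P(+) = \frac{94}{243}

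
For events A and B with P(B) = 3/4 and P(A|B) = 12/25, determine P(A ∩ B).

By definition, P(A|B) = P(A ∩ B) / P(B)
So P(A ∩ B) = P(A|B) × P(B)
= 12/25 × 3/4
= 9/25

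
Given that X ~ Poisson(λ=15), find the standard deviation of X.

For X ~ Poisson(λ=15):
Var(X) = 15
SD(X) = √(Var(X)) = √(15) = \sqrt{15}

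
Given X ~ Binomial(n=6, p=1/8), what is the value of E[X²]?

Using the identity E[X²] = Var(X) + (E[X])²:
E[X] = \frac{3}{4}
Var(X) = \frac{21}{32}
E[X²] = \frac{21}{32} + (\frac{3}{4})²
= \frac{39}{32}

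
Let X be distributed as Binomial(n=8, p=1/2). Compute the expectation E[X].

For X ~ Binomial(n=8, p=1/2), the expected value is:
E[X] = 4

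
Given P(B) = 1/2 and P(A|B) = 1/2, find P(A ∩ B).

By definition, P(A|B) = P(A ∩ B) / P(B)
So P(A ∩ B) = P(A|B) × P(B)
= 1/2 × 1/2
= 1/4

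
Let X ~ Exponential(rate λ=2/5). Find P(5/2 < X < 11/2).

P(5/2 < X < 11/2) = ∫_{5/2}^{11/2} f(x) dx
where f(x) = \frac{2 e^{- \frac{2 x}{5}}}{5}
= - \frac{1}{e^{\frac{11}{5}}} + e^{-1}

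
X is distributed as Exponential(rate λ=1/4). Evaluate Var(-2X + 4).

For X ~ Exponential(rate λ=1/4):
Var(X) = 16
Var(-2X + 4) = (-2)² × Var(X) = 4 × 16 = 64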